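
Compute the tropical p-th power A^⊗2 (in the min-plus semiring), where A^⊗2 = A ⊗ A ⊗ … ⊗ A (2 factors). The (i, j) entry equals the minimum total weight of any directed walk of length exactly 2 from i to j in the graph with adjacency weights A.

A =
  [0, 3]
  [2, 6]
A^⊗2 =
  [0, 3]
  [2, 5]

Each entry (A^⊗2)_ij equals the minimum over all length-2 walks i = v_0 → v_1 → … → v_2 = j of Σ_t A[v_t][v_{t+1}]. For example, for (i, j) = (0, 1) we minimise over 2 possible intermediate vertex sequences; the minimum is 3, attained along the walk 0 → 0 → 1.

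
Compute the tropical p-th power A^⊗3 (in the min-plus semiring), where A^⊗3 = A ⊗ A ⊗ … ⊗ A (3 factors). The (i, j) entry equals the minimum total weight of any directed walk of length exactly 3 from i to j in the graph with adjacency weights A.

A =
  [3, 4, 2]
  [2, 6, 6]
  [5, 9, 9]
A^⊗3 =
  [9, 10, 8]
  [8, 9, 7]
  [11, 12, 10]

Each entry (A^⊗3)_ij equals the minimum over all length-3 walks i = v_0 → v_1 → … → v_3 = j of Σ_t A[v_t][v_{t+1}]. For example, for (i, j) = (0, 2) we minimise over 9 possible intermediate vertex sequences; the minimum is 8, attained along the walk 0 → 0 → 0 → 2.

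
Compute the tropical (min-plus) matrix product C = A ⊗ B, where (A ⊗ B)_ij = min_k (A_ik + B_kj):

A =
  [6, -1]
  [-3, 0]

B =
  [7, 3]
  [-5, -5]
A ⊗ B =
  [-6, -6]
  [-5, -5]

Apply the min-plus product entry-by-entry:
  C[0][0] = min over k of (A[0][0] + B[0][0] = 6 + 7 = 13, A[0][1] + B[1][0] = -1 + -5 = -6) = -6 (attained at k = 1)
  C[0][1] = min over k of (A[0][0] + B[0][1] = 6 + 3 = 9, A[0][1] + B[1][1] = -1 + -5 = -6) = -6 (attained at k = 1)
  C[1][0] = min over k of (A[1][0] + B[0][0] = -3 + 7 = 4, A[1][1] + B[1][0] = 0 + -5 = -5) = -5 (attained at k = 1)
  C[1][1] = min over k of (A[1][0] + B[0][1] = -3 + 3 = 0, A[1][1] + B[1][1] = 0 + -5 = -5) = -5 (attained at k = 1)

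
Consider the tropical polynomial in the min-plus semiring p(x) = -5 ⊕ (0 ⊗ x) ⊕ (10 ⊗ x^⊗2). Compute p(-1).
p(-1) = -5

A tropical monomial a ⊗ x^⊗i evaluates to a + i · x. Evaluating each term at x = -1:
  Term 0 contributes -5 + 0 · -1 = -5
  Term 1 contributes 0 + 1 · -1 = -1
  Term 2 contributes 10 + 2 · -1 = 8
p(-1) = ⊕ of these = min[-5, -1, 8] = -5.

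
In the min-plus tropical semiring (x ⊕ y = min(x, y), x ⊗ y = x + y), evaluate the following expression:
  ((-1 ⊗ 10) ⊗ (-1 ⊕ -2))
((-1 ⊗ 10) ⊗ (-1 ⊕ -2)) = 7

Expand innermost to outermost. Recall ⊕ takes the minimum of its arguments and ⊗ takes their sum. Working out the expression ((-1 ⊗ 10) ⊗ (-1 ⊕ -2)) gives 7.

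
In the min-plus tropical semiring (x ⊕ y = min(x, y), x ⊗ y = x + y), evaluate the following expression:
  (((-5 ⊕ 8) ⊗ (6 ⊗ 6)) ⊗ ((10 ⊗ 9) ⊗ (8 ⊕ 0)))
(((-5 ⊕ 8) ⊗ (6 ⊗ 6)) ⊗ ((10 ⊗ 9) ⊗ (8 ⊕ 0))) = 26

Expand innermost to outermost. Recall ⊕ takes the minimum of its arguments and ⊗ takes their sum. Working out the expression (((-5 ⊕ 8) ⊗ (6 ⊗ 6)) ⊗ ((10 ⊗ 9) ⊗ (8 ⊕ 0))) gives 26.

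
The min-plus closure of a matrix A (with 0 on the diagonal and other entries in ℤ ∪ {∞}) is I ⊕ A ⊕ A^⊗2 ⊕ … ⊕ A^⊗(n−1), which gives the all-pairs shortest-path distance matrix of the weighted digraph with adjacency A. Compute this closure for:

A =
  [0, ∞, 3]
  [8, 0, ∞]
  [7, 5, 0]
Closure =
  [0, 8, 3]
  [8, 0, 11]
  [7, 5, 0]

This is the Floyd-Warshall all-pairs shortest-path computation. For each intermediate vertex k = 0, 1, …, 2, update dist[i][j] ← min(dist[i][j], dist[i][k] + dist[k][j]). The final matrix gives, for each (i, j), the minimum total weight of any directed path from i to j (possibly empty when i = j).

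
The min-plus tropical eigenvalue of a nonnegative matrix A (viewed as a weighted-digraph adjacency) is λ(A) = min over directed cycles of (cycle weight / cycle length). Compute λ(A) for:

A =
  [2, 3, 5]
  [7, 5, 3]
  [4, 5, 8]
λ(A) = 2

Enumerate directed cycles and compute their means (weight / length). Sample:
  cycle 0 → 0: weight = 2, length = 1, mean = 2/1 ≈ 2.000
  cycle 1 → 1: weight = 5, length = 1, mean = 5/1 ≈ 5.000
  cycle 2 → 2: weight = 8, length = 1, mean = 8/1 ≈ 8.000
  cycle 0 → 1 → 0: weight = 10, length = 2, mean = 10/2 ≈ 5.000
  cycle 0 → 2 → 0: weight = 9, length = 2, mean = 9/2 ≈ 4.500
  cycle 1 → 0 → 1: weight = 10, length = 2, mean = 10/2 ≈ 5.000
Minimum mean = 2.000, attained e.g. along the cycle 0 → 0 with weight 2 and length 1. So λ(A) = 2/1 = 2.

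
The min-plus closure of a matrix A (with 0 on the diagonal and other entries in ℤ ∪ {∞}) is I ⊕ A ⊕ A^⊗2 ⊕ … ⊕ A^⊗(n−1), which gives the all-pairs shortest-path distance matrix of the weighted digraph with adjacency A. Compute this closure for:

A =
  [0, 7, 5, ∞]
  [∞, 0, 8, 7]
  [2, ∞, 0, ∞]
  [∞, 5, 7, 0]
Closure =
  [0, 7, 5, 14]
  [10, 0, 8, 7]
  [2, 9, 0, 16]
  [9, 5, 7, 0]

This is the Floyd-Warshall all-pairs shortest-path computation. For each intermediate vertex k = 0, 1, …, 3, update dist[i][j] ← min(dist[i][j], dist[i][k] + dist[k][j]). The final matrix gives, for each (i, j), the minimum total weight of any directed path from i to j (possibly empty when i = j).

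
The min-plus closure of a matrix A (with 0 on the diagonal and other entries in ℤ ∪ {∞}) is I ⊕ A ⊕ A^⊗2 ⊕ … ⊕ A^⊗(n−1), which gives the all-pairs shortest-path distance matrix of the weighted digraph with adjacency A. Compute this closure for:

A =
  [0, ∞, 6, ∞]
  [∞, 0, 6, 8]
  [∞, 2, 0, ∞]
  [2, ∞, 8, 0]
Closure =
  [0, 8, 6, 16]
  [10, 0, 6, 8]
  [12, 2, 0, 10]
  [2, 10, 8, 0]

This is the Floyd-Warshall all-pairs shortest-path computation. For each intermediate vertex k = 0, 1, …, 3, update dist[i][j] ← min(dist[i][j], dist[i][k] + dist[k][j]). The final matrix gives, for each (i, j), the minimum total weight of any directed path from i to j (possibly empty when i = j).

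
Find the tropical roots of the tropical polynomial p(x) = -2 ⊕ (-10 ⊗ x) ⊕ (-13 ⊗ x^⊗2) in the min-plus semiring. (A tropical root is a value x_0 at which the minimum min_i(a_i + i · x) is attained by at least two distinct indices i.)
Roots: {3, 8}

Each tropical root is a break point of the lower envelope of the lines y = a_i + i · x (there are 3 lines, with slopes 0, 1, ..., 2). Only the lines that attain the minimum somewhere contribute to roots; other lines are dominated. Here the surviving (envelope) indices are i = 2, i = 1, i = 0.
Intersections between consecutive envelope lines give the roots: for adjacent envelope indices i < j the intersection is x = (a_i − a_j) / (j − i). Reading off the sorted break points: {3, 8}.
Verification: at each break x_0, at least two indices attain the minimum of min_i(a_i + i · x_0).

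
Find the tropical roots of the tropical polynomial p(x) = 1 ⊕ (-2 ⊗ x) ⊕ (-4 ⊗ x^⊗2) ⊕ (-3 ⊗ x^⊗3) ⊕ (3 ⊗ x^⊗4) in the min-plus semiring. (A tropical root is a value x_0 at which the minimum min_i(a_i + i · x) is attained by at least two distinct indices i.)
Roots: {-6, -1, 2, 3}

Each tropical root is a break point of the lower envelope of the lines y = a_i + i · x (there are 5 lines, with slopes 0, 1, ..., 4). Only the lines that attain the minimum somewhere contribute to roots; other lines are dominated. Here the surviving (envelope) indices are i = 4, i = 3, i = 2, i = 1, i = 0.
Intersections between consecutive envelope lines give the roots: for adjacent envelope indices i < j the intersection is x = (a_i − a_j) / (j − i). Reading off the sorted break points: {-6, -1, 2, 3}.
Verification: at each break x_0, at least two indices attain the minimum of min_i(a_i + i · x_0).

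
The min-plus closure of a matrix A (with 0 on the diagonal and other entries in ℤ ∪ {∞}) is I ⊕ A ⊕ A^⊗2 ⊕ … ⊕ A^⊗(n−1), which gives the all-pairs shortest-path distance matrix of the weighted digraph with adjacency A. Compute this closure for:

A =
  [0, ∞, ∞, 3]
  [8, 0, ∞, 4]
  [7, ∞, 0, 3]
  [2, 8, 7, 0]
Closure =
  [0, 11, 10, 3]
  [6, 0, 11, 4]
  [5, 11, 0, 3]
  [2, 8, 7, 0]

This is the Floyd-Warshall all-pairs shortest-path computation. For each intermediate vertex k = 0, 1, …, 3, update dist[i][j] ← min(dist[i][j], dist[i][k] + dist[k][j]). The final matrix gives, for each (i, j), the minimum total weight of any directed path from i to j (possibly empty when i = j).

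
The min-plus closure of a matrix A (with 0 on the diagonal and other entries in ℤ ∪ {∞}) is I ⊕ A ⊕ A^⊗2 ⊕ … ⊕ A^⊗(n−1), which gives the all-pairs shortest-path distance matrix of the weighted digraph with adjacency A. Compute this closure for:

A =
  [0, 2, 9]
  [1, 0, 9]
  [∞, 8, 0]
Closure =
  [0, 2, 9]
  [1, 0, 9]
  [9, 8, 0]

This is the Floyd-Warshall all-pairs shortest-path computation. For each intermediate vertex k = 0, 1, …, 2, update dist[i][j] ← min(dist[i][j], dist[i][k] + dist[k][j]). The final matrix gives, for each (i, j), the minimum total weight of any directed path from i to j (possibly empty when i = j).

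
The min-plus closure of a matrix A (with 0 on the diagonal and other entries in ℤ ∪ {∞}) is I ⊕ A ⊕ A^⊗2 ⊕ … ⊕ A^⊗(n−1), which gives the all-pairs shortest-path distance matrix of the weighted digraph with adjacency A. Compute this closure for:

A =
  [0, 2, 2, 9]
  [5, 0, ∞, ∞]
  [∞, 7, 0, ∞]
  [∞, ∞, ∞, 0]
Closure =
  [0, 2, 2, 9]
  [5, 0, 7, 14]
  [12, 7, 0, 21]
  [∞, ∞, ∞, 0]

This is the Floyd-Warshall all-pairs shortest-path computation. For each intermediate vertex k = 0, 1, …, 3, update dist[i][j] ← min(dist[i][j], dist[i][k] + dist[k][j]). The final matrix gives, for each (i, j), the minimum total weight of any directed path from i to j (possibly empty when i = j).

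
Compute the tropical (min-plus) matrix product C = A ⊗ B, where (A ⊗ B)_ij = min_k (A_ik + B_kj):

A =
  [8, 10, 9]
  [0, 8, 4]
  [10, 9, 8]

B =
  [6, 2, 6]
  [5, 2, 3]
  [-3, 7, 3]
A ⊗ B =
  [6, 10, 12]
  [1, 2, 6]
  [5, 11, 11]

Apply the min-plus product entry-by-entry:
  C[0][0] = min over k of (A[0][0] + B[0][0] = 8 + 6 = 14, A[0][1] + B[1][0] = 10 + 5 = 15, A[0][2] + B[2][0] = 9 + -3 = 6) = 6 (attained at k = 2)
  C[0][1] = min over k of (A[0][0] + B[0][1] = 8 + 2 = 10, A[0][1] + B[1][1] = 10 + 2 = 12, A[0][2] + B[2][1] = 9 + 7 = 16) = 10 (attained at k = 0)
  C[0][2] = min over k of (A[0][0] + B[0][2] = 8 + 6 = 14, A[0][1] + B[1][2] = 10 + 3 = 13, A[0][2] + B[2][2] = 9 + 3 = 12) = 12 (attained at k = 2)
  C[1][0] = min over k of (A[1][0] + B[0][0] = 0 + 6 = 6, A[1][1] + B[1][0] = 8 + 5 = 13, A[1][2] + B[2][0] = 4 + -3 = 1) = 1 (attained at k = 2)
  C[1][1] = min over k of (A[1][0] + B[0][1] = 0 + 2 = 2, A[1][1] + B[1][1] = 8 + 2 = 10, A[1][2] + B[2][1] = 4 + 7 = 11) = 2 (attained at k = 0)
  C[1][2] = min over k of (A[1][0] + B[0][2] = 0 + 6 = 6, A[1][1] + B[1][2] = 8 + 3 = 11, A[1][2] + B[2][2] = 4 + 3 = 7) = 6 (attained at k = 0)
  C[2][0] = min over k of (A[2][0] + B[0][0] = 10 + 6 = 16, A[2][1] + B[1][0] = 9 + 5 = 14, A[2][2] + B[2][0] = 8 + -3 = 5) = 5 (attained at k = 2)
  C[2][1] = min over k of (A[2][0] + B[0][1] = 10 + 2 = 12, A[2][1] + B[1][1] = 9 + 2 = 11, A[2][2] + B[2][1] = 8 + 7 = 15) = 11 (attained at k = 1)
  C[2][2] = min over k of (A[2][0] + B[0][2] = 10 + 6 = 16, A[2][1] + B[1][2] = 9 + 3 = 12, A[2][2] + B[2][2] = 8 + 3 = 11) = 11 (attained at k = 2)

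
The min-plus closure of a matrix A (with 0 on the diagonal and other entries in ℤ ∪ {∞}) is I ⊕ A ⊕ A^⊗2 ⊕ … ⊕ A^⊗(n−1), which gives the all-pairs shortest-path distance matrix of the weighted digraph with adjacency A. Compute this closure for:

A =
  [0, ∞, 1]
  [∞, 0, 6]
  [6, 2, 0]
Closure =
  [0, 3, 1]
  [12, 0, 6]
  [6, 2, 0]

This is the Floyd-Warshall all-pairs shortest-path computation. For each intermediate vertex k = 0, 1, …, 2, update dist[i][j] ← min(dist[i][j], dist[i][k] + dist[k][j]). The final matrix gives, for each (i, j), the minimum total weight of any directed path from i to j (possibly empty when i = j).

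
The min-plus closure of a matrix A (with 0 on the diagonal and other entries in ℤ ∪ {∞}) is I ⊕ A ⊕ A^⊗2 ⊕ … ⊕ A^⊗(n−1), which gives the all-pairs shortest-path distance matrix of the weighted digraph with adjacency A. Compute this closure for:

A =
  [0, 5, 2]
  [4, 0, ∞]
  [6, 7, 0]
Closure =
  [0, 5, 2]
  [4, 0, 6]
  [6, 7, 0]

This is the Floyd-Warshall all-pairs shortest-path computation. For each intermediate vertex k = 0, 1, …, 2, update dist[i][j] ← min(dist[i][j], dist[i][k] + dist[k][j]). The final matrix gives, for each (i, j), the minimum total weight of any directed path from i to j (possibly empty when i = j).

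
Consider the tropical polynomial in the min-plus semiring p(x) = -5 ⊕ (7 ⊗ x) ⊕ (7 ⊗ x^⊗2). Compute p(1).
p(1) = -5

A tropical monomial a ⊗ x^⊗i evaluates to a + i · x. Evaluating each term at x = 1:
  Term 0 contributes -5 + 0 · 1 = -5
  Term 1 contributes 7 + 1 · 1 = 8
  Term 2 contributes 7 + 2 · 1 = 9
p(1) = ⊕ of these = min[-5, 8, 9] = -5.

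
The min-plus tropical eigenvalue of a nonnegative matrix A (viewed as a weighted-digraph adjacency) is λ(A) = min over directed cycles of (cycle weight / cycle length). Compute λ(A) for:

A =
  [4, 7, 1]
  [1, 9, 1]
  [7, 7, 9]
λ(A) = 3

Enumerate directed cycles and compute their means (weight / length). Sample:
  cycle 0 → 0: weight = 4, length = 1, mean = 4/1 ≈ 4.000
  cycle 1 → 1: weight = 9, length = 1, mean = 9/1 ≈ 9.000
  cycle 2 → 2: weight = 9, length = 1, mean = 9/1 ≈ 9.000
  cycle 0 → 1 → 0: weight = 8, length = 2, mean = 8/2 ≈ 4.000
  cycle 0 → 2 → 0: weight = 8, length = 2, mean = 8/2 ≈ 4.000
  cycle 1 → 0 → 1: weight = 8, length = 2, mean = 8/2 ≈ 4.000
Minimum mean = 3.000, attained e.g. along the cycle 0 → 2 → 1 → 0 with weight 9 and length 3. So λ(A) = 9/3 = 3.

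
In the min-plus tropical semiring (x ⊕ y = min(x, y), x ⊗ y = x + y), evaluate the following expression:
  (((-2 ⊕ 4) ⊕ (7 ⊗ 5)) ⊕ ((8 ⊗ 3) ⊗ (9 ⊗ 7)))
(((-2 ⊕ 4) ⊕ (7 ⊗ 5)) ⊕ ((8 ⊗ 3) ⊗ (9 ⊗ 7))) = -2

Expand innermost to outermost. Recall ⊕ takes the minimum of its arguments and ⊗ takes their sum. Working out the expression (((-2 ⊕ 4) ⊕ (7 ⊗ 5)) ⊕ ((8 ⊗ 3) ⊗ (9 ⊗ 7))) gives -2.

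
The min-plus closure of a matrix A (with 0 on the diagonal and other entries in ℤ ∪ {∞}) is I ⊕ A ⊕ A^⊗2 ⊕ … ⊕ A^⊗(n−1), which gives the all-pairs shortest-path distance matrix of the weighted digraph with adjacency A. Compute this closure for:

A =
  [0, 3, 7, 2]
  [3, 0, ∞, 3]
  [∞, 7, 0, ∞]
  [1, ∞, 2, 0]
Closure =
  [0, 3, 4, 2]
  [3, 0, 5, 3]
  [10, 7, 0, 10]
  [1, 4, 2, 0]

This is the Floyd-Warshall all-pairs shortest-path computation. For each intermediate vertex k = 0, 1, …, 3, update dist[i][j] ← min(dist[i][j], dist[i][k] + dist[k][j]). The final matrix gives, for each (i, j), the minimum total weight of any directed path from i to j (possibly empty when i = j).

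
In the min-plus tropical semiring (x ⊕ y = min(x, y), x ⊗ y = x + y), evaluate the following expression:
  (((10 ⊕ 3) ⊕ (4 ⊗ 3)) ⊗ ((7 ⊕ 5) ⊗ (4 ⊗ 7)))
(((10 ⊕ 3) ⊕ (4 ⊗ 3)) ⊗ ((7 ⊕ 5) ⊗ (4 ⊗ 7))) = 19

Expand innermost to outermost. Recall ⊕ takes the minimum of its arguments and ⊗ takes their sum. Working out the expression (((10 ⊕ 3) ⊕ (4 ⊗ 3)) ⊗ ((7 ⊕ 5) ⊗ (4 ⊗ 7))) gives 19.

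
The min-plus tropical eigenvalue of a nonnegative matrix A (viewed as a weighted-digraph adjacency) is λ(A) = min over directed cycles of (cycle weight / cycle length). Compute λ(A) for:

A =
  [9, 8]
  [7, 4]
λ(A) = 4

Enumerate directed cycles and compute their means (weight / length). Sample:
  cycle 0 → 0: weight = 9, length = 1, mean = 9/1 ≈ 9.000
  cycle 1 → 1: weight = 4, length = 1, mean = 4/1 ≈ 4.000
  cycle 0 → 1 → 0: weight = 15, length = 2, mean = 15/2 ≈ 7.500
  cycle 1 → 0 → 1: weight = 15, length = 2, mean = 15/2 ≈ 7.500
Minimum mean = 4.000, attained e.g. along the cycle 1 → 1 with weight 4 and length 1. So λ(A) = 4/1 = 4.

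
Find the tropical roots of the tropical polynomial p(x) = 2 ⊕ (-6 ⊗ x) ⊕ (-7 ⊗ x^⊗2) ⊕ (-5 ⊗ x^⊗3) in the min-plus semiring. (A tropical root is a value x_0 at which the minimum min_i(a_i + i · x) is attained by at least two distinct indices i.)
Roots: {-2, 1, 8}

Each tropical root is a break point of the lower envelope of the lines y = a_i + i · x (there are 4 lines, with slopes 0, 1, ..., 3). Only the lines that attain the minimum somewhere contribute to roots; other lines are dominated. Here the surviving (envelope) indices are i = 3, i = 2, i = 1, i = 0.
Intersections between consecutive envelope lines give the roots: for adjacent envelope indices i < j the intersection is x = (a_i − a_j) / (j − i). Reading off the sorted break points: {-2, 1, 8}.
Verification: at each break x_0, at least two indices attain the minimum of min_i(a_i + i · x_0).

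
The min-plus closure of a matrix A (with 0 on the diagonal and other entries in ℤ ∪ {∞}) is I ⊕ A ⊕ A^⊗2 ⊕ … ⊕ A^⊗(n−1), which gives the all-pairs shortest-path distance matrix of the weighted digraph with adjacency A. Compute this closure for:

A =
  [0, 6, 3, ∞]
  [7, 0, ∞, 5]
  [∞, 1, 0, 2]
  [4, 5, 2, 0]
Closure =
  [0, 4, 3, 5]
  [7, 0, 7, 5]
  [6, 1, 0, 2]
  [4, 3, 2, 0]

This is the Floyd-Warshall all-pairs shortest-path computation. For each intermediate vertex k = 0, 1, …, 3, update dist[i][j] ← min(dist[i][j], dist[i][k] + dist[k][j]). The final matrix gives, for each (i, j), the minimum total weight of any directed path from i to j (possibly empty when i = j).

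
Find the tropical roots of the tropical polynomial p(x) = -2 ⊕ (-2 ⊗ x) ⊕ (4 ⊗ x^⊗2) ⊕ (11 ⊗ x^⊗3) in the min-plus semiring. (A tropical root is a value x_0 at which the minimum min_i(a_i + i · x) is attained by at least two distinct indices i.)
Roots: {-7, -6, 0}

Each tropical root is a break point of the lower envelope of the lines y = a_i + i · x (there are 4 lines, with slopes 0, 1, ..., 3). Only the lines that attain the minimum somewhere contribute to roots; other lines are dominated. Here the surviving (envelope) indices are i = 3, i = 2, i = 1, i = 0.
Intersections between consecutive envelope lines give the roots: for adjacent envelope indices i < j the intersection is x = (a_i − a_j) / (j − i). Reading off the sorted break points: {-7, -6, 0}.
Verification: at each break x_0, at least two indices attain the minimum of min_i(a_i + i · x_0).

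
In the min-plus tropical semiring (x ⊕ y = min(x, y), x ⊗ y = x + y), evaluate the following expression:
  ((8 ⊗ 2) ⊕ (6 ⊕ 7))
((8 ⊗ 2) ⊕ (6 ⊕ 7)) = 6

Expand innermost to outermost. Recall ⊕ takes the minimum of its arguments and ⊗ takes their sum. Working out the expression ((8 ⊗ 2) ⊕ (6 ⊕ 7)) gives 6.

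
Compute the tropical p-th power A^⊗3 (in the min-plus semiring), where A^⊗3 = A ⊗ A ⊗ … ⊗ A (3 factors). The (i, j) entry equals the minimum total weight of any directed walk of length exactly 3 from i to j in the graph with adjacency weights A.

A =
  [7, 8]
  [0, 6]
A^⊗3 =
  [14, 16]
  [8, 14]

Each entry (A^⊗3)_ij equals the minimum over all length-3 walks i = v_0 → v_1 → … → v_3 = j of Σ_t A[v_t][v_{t+1}]. For example, for (i, j) = (0, 1) we minimise over 4 possible intermediate vertex sequences; the minimum is 16, attained along the walk 0 → 1 → 0 → 1.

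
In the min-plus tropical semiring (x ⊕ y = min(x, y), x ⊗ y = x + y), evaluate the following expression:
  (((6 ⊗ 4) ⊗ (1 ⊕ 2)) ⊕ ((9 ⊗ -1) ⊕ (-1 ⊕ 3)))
(((6 ⊗ 4) ⊗ (1 ⊕ 2)) ⊕ ((9 ⊗ -1) ⊕ (-1 ⊕ 3))) = -1

Expand innermost to outermost. Recall ⊕ takes the minimum of its arguments and ⊗ takes their sum. Working out the expression (((6 ⊗ 4) ⊗ (1 ⊕ 2)) ⊕ ((9 ⊗ -1) ⊕ (-1 ⊕ 3))) gives -1.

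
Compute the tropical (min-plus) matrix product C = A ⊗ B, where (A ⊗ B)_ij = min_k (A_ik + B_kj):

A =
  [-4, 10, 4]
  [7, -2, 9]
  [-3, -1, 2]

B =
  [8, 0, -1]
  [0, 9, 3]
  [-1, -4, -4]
A ⊗ B =
  [3, -4, -5]
  [-2, 5, 1]
  [-1, -3, -4]

Apply the min-plus product entry-by-entry:
  C[0][0] = min over k of (A[0][0] + B[0][0] = -4 + 8 = 4, A[0][1] + B[1][0] = 10 + 0 = 10, A[0][2] + B[2][0] = 4 + -1 = 3) = 3 (attained at k = 2)
  C[0][1] = min over k of (A[0][0] + B[0][1] = -4 + 0 = -4, A[0][1] + B[1][1] = 10 + 9 = 19, A[0][2] + B[2][1] = 4 + -4 = 0) = -4 (attained at k = 0)
  C[0][2] = min over k of (A[0][0] + B[0][2] = -4 + -1 = -5, A[0][1] + B[1][2] = 10 + 3 = 13, A[0][2] + B[2][2] = 4 + -4 = 0) = -5 (attained at k = 0)
  C[1][0] = min over k of (A[1][0] + B[0][0] = 7 + 8 = 15, A[1][1] + B[1][0] = -2 + 0 = -2, A[1][2] + B[2][0] = 9 + -1 = 8) = -2 (attained at k = 1)
  C[1][1] = min over k of (A[1][0] + B[0][1] = 7 + 0 = 7, A[1][1] + B[1][1] = -2 + 9 = 7, A[1][2] + B[2][1] = 9 + -4 = 5) = 5 (attained at k = 2)
  C[1][2] = min over k of (A[1][0] + B[0][2] = 7 + -1 = 6, A[1][1] + B[1][2] = -2 + 3 = 1, A[1][2] + B[2][2] = 9 + -4 = 5) = 1 (attained at k = 1)
  C[2][0] = min over k of (A[2][0] + B[0][0] = -3 + 8 = 5, A[2][1] + B[1][0] = -1 + 0 = -1, A[2][2] + B[2][0] = 2 + -1 = 1) = -1 (attained at k = 1)
  C[2][1] = min over k of (A[2][0] + B[0][1] = -3 + 0 = -3, A[2][1] + B[1][1] = -1 + 9 = 8, A[2][2] + B[2][1] = 2 + -4 = -2) = -3 (attained at k = 0)
  C[2][2] = min over k of (A[2][0] + B[0][2] = -3 + -1 = -4, A[2][1] + B[1][2] = -1 + 3 = 2, A[2][2] + B[2][2] = 2 + -4 = -2) = -4 (attained at k = 0)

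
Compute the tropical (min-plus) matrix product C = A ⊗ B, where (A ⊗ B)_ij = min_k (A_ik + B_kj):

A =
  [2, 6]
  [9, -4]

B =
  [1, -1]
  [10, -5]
A ⊗ B =
  [3, 1]
  [6, -9]

Apply the min-plus product entry-by-entry:
  C[0][0] = min over k of (A[0][0] + B[0][0] = 2 + 1 = 3, A[0][1] + B[1][0] = 6 + 10 = 16) = 3 (attained at k = 0)
  C[0][1] = min over k of (A[0][0] + B[0][1] = 2 + -1 = 1, A[0][1] + B[1][1] = 6 + -5 = 1) = 1 (attained at k = 0)
  C[1][0] = min over k of (A[1][0] + B[0][0] = 9 + 1 = 10, A[1][1] + B[1][0] = -4 + 10 = 6) = 6 (attained at k = 1)
  C[1][1] = min over k of (A[1][0] + B[0][1] = 9 + -1 = 8, A[1][1] + B[1][1] = -4 + -5 = -9) = -9 (attained at k = 1)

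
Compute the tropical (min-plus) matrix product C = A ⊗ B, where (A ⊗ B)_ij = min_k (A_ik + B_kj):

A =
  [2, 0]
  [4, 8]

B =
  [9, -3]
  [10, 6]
A ⊗ B =
  [10, -1]
  [13, 1]

Apply the min-plus product entry-by-entry:
  C[0][0] = min over k of (A[0][0] + B[0][0] = 2 + 9 = 11, A[0][1] + B[1][0] = 0 + 10 = 10) = 10 (attained at k = 1)
  C[0][1] = min over k of (A[0][0] + B[0][1] = 2 + -3 = -1, A[0][1] + B[1][1] = 0 + 6 = 6) = -1 (attained at k = 0)
  C[1][0] = min over k of (A[1][0] + B[0][0] = 4 + 9 = 13, A[1][1] + B[1][0] = 8 + 10 = 18) = 13 (attained at k = 0)
  C[1][1] = min over k of (A[1][0] + B[0][1] = 4 + -3 = 1, A[1][1] + B[1][1] = 8 + 6 = 14) = 1 (attained at k = 0)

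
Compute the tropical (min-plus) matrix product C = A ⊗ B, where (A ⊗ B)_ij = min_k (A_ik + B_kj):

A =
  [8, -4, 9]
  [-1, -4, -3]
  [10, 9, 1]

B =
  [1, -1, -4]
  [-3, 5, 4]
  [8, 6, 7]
A ⊗ B =
  [-7, 1, 0]
  [-7, -2, -5]
  [6, 7, 6]

Apply the min-plus product entry-by-entry:
  C[0][0] = min over k of (A[0][0] + B[0][0] = 8 + 1 = 9, A[0][1] + B[1][0] = -4 + -3 = -7, A[0][2] + B[2][0] = 9 + 8 = 17) = -7 (attained at k = 1)
  C[0][1] = min over k of (A[0][0] + B[0][1] = 8 + -1 = 7, A[0][1] + B[1][1] = -4 + 5 = 1, A[0][2] + B[2][1] = 9 + 6 = 15) = 1 (attained at k = 1)
  C[0][2] = min over k of (A[0][0] + B[0][2] = 8 + -4 = 4, A[0][1] + B[1][2] = -4 + 4 = 0, A[0][2] + B[2][2] = 9 + 7 = 16) = 0 (attained at k = 1)
  C[1][0] = min over k of (A[1][0] + B[0][0] = -1 + 1 = 0, A[1][1] + B[1][0] = -4 + -3 = -7, A[1][2] + B[2][0] = -3 + 8 = 5) = -7 (attained at k = 1)
  C[1][1] = min over k of (A[1][0] + B[0][1] = -1 + -1 = -2, A[1][1] + B[1][1] = -4 + 5 = 1, A[1][2] + B[2][1] = -3 + 6 = 3) = -2 (attained at k = 0)
  C[1][2] = min over k of (A[1][0] + B[0][2] = -1 + -4 = -5, A[1][1] + B[1][2] = -4 + 4 = 0, A[1][2] + B[2][2] = -3 + 7 = 4) = -5 (attained at k = 0)
  C[2][0] = min over k of (A[2][0] + B[0][0] = 10 + 1 = 11, A[2][1] + B[1][0] = 9 + -3 = 6, A[2][2] + B[2][0] = 1 + 8 = 9) = 6 (attained at k = 1)
  C[2][1] = min over k of (A[2][0] + B[0][1] = 10 + -1 = 9, A[2][1] + B[1][1] = 9 + 5 = 14, A[2][2] + B[2][1] = 1 + 6 = 7) = 7 (attained at k = 2)
  C[2][2] = min over k of (A[2][0] + B[0][2] = 10 + -4 = 6, A[2][1] + B[1][2] = 9 + 4 = 13, A[2][2] + B[2][2] = 1 + 7 = 8) = 6 (attained at k = 0)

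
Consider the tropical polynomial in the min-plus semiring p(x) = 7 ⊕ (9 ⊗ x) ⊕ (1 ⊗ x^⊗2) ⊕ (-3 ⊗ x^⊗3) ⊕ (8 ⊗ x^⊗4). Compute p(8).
p(8) = 7

A tropical monomial a ⊗ x^⊗i evaluates to a + i · x. Evaluating each term at x = 8:
  Term 0 contributes 7 + 0 · 8 = 7
  Term 1 contributes 9 + 1 · 8 = 17
  Term 2 contributes 1 + 2 · 8 = 17
  Term 3 contributes -3 + 3 · 8 = 21
  Term 4 contributes 8 + 4 · 8 = 40
p(8) = ⊕ of these = min[7, 17, 17, 21, 40] = 7.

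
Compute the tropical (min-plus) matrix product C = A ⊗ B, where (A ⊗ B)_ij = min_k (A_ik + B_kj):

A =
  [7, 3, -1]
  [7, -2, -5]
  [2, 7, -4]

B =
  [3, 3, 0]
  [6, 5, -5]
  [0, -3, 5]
A ⊗ B =
  [-1, -4, -2]
  [-5, -8, -7]
  [-4, -7, 1]

Apply the min-plus product entry-by-entry:
  C[0][0] = min over k of (A[0][0] + B[0][0] = 7 + 3 = 10, A[0][1] + B[1][0] = 3 + 6 = 9, A[0][2] + B[2][0] = -1 + 0 = -1) = -1 (attained at k = 2)
  C[0][1] = min over k of (A[0][0] + B[0][1] = 7 + 3 = 10, A[0][1] + B[1][1] = 3 + 5 = 8, A[0][2] + B[2][1] = -1 + -3 = -4) = -4 (attained at k = 2)
  C[0][2] = min over k of (A[0][0] + B[0][2] = 7 + 0 = 7, A[0][1] + B[1][2] = 3 + -5 = -2, A[0][2] + B[2][2] = -1 + 5 = 4) = -2 (attained at k = 1)
  C[1][0] = min over k of (A[1][0] + B[0][0] = 7 + 3 = 10, A[1][1] + B[1][0] = -2 + 6 = 4, A[1][2] + B[2][0] = -5 + 0 = -5) = -5 (attained at k = 2)
  C[1][1] = min over k of (A[1][0] + B[0][1] = 7 + 3 = 10, A[1][1] + B[1][1] = -2 + 5 = 3, A[1][2] + B[2][1] = -5 + -3 = -8) = -8 (attained at k = 2)
  C[1][2] = min over k of (A[1][0] + B[0][2] = 7 + 0 = 7, A[1][1] + B[1][2] = -2 + -5 = -7, A[1][2] + B[2][2] = -5 + 5 = 0) = -7 (attained at k = 1)
  C[2][0] = min over k of (A[2][0] + B[0][0] = 2 + 3 = 5, A[2][1] + B[1][0] = 7 + 6 = 13, A[2][2] + B[2][0] = -4 + 0 = -4) = -4 (attained at k = 2)
  C[2][1] = min over k of (A[2][0] + B[0][1] = 2 + 3 = 5, A[2][1] + B[1][1] = 7 + 5 = 12, A[2][2] + B[2][1] = -4 + -3 = -7) = -7 (attained at k = 2)
  C[2][2] = min over k of (A[2][0] + B[0][2] = 2 + 0 = 2, A[2][1] + B[1][2] = 7 + -5 = 2, A[2][2] + B[2][2] = -4 + 5 = 1) = 1 (attained at k = 2)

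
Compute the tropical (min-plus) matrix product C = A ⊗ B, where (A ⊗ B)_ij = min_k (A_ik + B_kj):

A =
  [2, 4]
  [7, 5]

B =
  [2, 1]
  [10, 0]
A ⊗ B =
  [4, 3]
  [9, 5]

Apply the min-plus product entry-by-entry:
  C[0][0] = min over k of (A[0][0] + B[0][0] = 2 + 2 = 4, A[0][1] + B[1][0] = 4 + 10 = 14) = 4 (attained at k = 0)
  C[0][1] = min over k of (A[0][0] + B[0][1] = 2 + 1 = 3, A[0][1] + B[1][1] = 4 + 0 = 4) = 3 (attained at k = 0)
  C[1][0] = min over k of (A[1][0] + B[0][0] = 7 + 2 = 9, A[1][1] + B[1][0] = 5 + 10 = 15) = 9 (attained at k = 0)
  C[1][1] = min over k of (A[1][0] + B[0][1] = 7 + 1 = 8, A[1][1] + B[1][1] = 5 + 0 = 5) = 5 (attained at k = 1)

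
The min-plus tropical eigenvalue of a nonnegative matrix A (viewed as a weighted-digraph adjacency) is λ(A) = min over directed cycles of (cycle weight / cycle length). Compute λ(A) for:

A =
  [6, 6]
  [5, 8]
λ(A) = 11/2

Enumerate directed cycles and compute their means (weight / length). Sample:
  cycle 0 → 0: weight = 6, length = 1, mean = 6/1 ≈ 6.000
  cycle 1 → 1: weight = 8, length = 1, mean = 8/1 ≈ 8.000
  cycle 0 → 1 → 0: weight = 11, length = 2, mean = 11/2 ≈ 5.500
  cycle 1 → 0 → 1: weight = 11, length = 2, mean = 11/2 ≈ 5.500
Minimum mean = 5.500, attained e.g. along the cycle 0 → 1 → 0 with weight 11 and length 2. So λ(A) = 11/2 = 11/2.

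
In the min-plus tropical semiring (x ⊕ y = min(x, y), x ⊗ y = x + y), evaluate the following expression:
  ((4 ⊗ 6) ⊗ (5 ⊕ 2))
((4 ⊗ 6) ⊗ (5 ⊕ 2)) = 12

Expand innermost to outermost. Recall ⊕ takes the minimum of its arguments and ⊗ takes their sum. Working out the expression ((4 ⊗ 6) ⊗ (5 ⊕ 2)) gives 12.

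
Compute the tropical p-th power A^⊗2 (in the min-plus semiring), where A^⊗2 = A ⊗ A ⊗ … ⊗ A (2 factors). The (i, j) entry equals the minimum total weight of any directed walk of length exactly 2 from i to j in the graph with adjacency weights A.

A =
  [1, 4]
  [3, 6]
A^⊗2 =
  [2, 5]
  [4, 7]

Each entry (A^⊗2)_ij equals the minimum over all length-2 walks i = v_0 → v_1 → … → v_2 = j of Σ_t A[v_t][v_{t+1}]. For example, for (i, j) = (0, 1) we minimise over 2 possible intermediate vertex sequences; the minimum is 5, attained along the walk 0 → 0 → 1.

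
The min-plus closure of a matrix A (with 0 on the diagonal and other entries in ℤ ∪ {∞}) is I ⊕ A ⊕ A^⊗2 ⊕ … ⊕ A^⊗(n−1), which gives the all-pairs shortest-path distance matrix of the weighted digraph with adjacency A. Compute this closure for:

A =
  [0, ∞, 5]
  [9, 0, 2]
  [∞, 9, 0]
Closure =
  [0, 14, 5]
  [9, 0, 2]
  [18, 9, 0]

This is the Floyd-Warshall all-pairs shortest-path computation. For each intermediate vertex k = 0, 1, …, 2, update dist[i][j] ← min(dist[i][j], dist[i][k] + dist[k][j]). The final matrix gives, for each (i, j), the minimum total weight of any directed path from i to j (possibly empty when i = j).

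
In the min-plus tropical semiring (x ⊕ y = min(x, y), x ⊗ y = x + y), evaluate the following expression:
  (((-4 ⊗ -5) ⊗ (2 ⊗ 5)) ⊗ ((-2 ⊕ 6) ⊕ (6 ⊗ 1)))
(((-4 ⊗ -5) ⊗ (2 ⊗ 5)) ⊗ ((-2 ⊕ 6) ⊕ (6 ⊗ 1))) = -4

Expand innermost to outermost. Recall ⊕ takes the minimum of its arguments and ⊗ takes their sum. Working out the expression (((-4 ⊗ -5) ⊗ (2 ⊗ 5)) ⊗ ((-2 ⊕ 6) ⊕ (6 ⊗ 1))) gives -4.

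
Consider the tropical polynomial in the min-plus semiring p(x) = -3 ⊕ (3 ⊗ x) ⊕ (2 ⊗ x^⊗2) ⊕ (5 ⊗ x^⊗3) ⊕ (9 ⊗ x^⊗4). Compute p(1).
p(1) = -3

A tropical monomial a ⊗ x^⊗i evaluates to a + i · x. Evaluating each term at x = 1:
  Term 0 contributes -3 + 0 · 1 = -3
  Term 1 contributes 3 + 1 · 1 = 4
  Term 2 contributes 2 + 2 · 1 = 4
  Term 3 contributes 5 + 3 · 1 = 8
  Term 4 contributes 9 + 4 · 1 = 13
p(1) = ⊕ of these = min[-3, 4, 4, 8, 13] = -3.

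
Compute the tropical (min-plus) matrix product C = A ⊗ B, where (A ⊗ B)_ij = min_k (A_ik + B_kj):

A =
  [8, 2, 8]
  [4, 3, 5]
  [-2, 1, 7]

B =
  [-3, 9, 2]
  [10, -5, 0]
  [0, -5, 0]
A ⊗ B =
  [5, -3, 2]
  [1, -2, 3]
  [-5, -4, 0]

Apply the min-plus product entry-by-entry:
  C[0][0] = min over k of (A[0][0] + B[0][0] = 8 + -3 = 5, A[0][1] + B[1][0] = 2 + 10 = 12, A[0][2] + B[2][0] = 8 + 0 = 8) = 5 (attained at k = 0)
  C[0][1] = min over k of (A[0][0] + B[0][1] = 8 + 9 = 17, A[0][1] + B[1][1] = 2 + -5 = -3, A[0][2] + B[2][1] = 8 + -5 = 3) = -3 (attained at k = 1)
  C[0][2] = min over k of (A[0][0] + B[0][2] = 8 + 2 = 10, A[0][1] + B[1][2] = 2 + 0 = 2, A[0][2] + B[2][2] = 8 + 0 = 8) = 2 (attained at k = 1)
  C[1][0] = min over k of (A[1][0] + B[0][0] = 4 + -3 = 1, A[1][1] + B[1][0] = 3 + 10 = 13, A[1][2] + B[2][0] = 5 + 0 = 5) = 1 (attained at k = 0)
  C[1][1] = min over k of (A[1][0] + B[0][1] = 4 + 9 = 13, A[1][1] + B[1][1] = 3 + -5 = -2, A[1][2] + B[2][1] = 5 + -5 = 0) = -2 (attained at k = 1)
  C[1][2] = min over k of (A[1][0] + B[0][2] = 4 + 2 = 6, A[1][1] + B[1][2] = 3 + 0 = 3, A[1][2] + B[2][2] = 5 + 0 = 5) = 3 (attained at k = 1)
  C[2][0] = min over k of (A[2][0] + B[0][0] = -2 + -3 = -5, A[2][1] + B[1][0] = 1 + 10 = 11, A[2][2] + B[2][0] = 7 + 0 = 7) = -5 (attained at k = 0)
  C[2][1] = min over k of (A[2][0] + B[0][1] = -2 + 9 = 7, A[2][1] + B[1][1] = 1 + -5 = -4, A[2][2] + B[2][1] = 7 + -5 = 2) = -4 (attained at k = 1)
  C[2][2] = min over k of (A[2][0] + B[0][2] = -2 + 2 = 0, A[2][1] + B[1][2] = 1 + 0 = 1, A[2][2] + B[2][2] = 7 + 0 = 7) = 0 (attained at k = 0)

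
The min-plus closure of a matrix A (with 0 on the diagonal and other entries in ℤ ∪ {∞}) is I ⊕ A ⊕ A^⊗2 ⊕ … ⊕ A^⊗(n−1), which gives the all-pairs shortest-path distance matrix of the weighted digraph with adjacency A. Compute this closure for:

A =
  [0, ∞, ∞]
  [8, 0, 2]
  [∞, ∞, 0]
Closure =
  [0, ∞, ∞]
  [8, 0, 2]
  [∞, ∞, 0]

This is the Floyd-Warshall all-pairs shortest-path computation. For each intermediate vertex k = 0, 1, …, 2, update dist[i][j] ← min(dist[i][j], dist[i][k] + dist[k][j]). The final matrix gives, for each (i, j), the minimum total weight of any directed path from i to j (possibly empty when i = j).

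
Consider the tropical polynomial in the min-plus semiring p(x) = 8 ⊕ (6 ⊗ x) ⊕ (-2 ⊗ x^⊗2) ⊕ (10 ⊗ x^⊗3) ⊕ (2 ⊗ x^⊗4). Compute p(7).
p(7) = 8

A tropical monomial a ⊗ x^⊗i evaluates to a + i · x. Evaluating each term at x = 7:
  Term 0 contributes 8 + 0 · 7 = 8
  Term 1 contributes 6 + 1 · 7 = 13
  Term 2 contributes -2 + 2 · 7 = 12
  Term 3 contributes 10 + 3 · 7 = 31
  Term 4 contributes 2 + 4 · 7 = 30
p(7) = ⊕ of these = min[8, 13, 12, 31, 30] = 8.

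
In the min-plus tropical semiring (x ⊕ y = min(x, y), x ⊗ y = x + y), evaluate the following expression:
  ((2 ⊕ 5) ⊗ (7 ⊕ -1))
((2 ⊕ 5) ⊗ (7 ⊕ -1)) = 1

Expand innermost to outermost. Recall ⊕ takes the minimum of its arguments and ⊗ takes their sum. Working out the expression ((2 ⊕ 5) ⊗ (7 ⊕ -1)) gives 1.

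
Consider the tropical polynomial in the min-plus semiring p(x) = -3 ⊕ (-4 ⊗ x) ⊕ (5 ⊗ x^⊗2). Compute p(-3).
p(-3) = -7

A tropical monomial a ⊗ x^⊗i evaluates to a + i · x. Evaluating each term at x = -3:
  Term 0 contributes -3 + 0 · -3 = -3
  Term 1 contributes -4 + 1 · -3 = -7
  Term 2 contributes 5 + 2 · -3 = -1
p(-3) = ⊕ of these = min[-3, -7, -1] = -7.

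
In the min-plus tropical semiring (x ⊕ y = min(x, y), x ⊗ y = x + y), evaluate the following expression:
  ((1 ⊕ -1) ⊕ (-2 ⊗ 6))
((1 ⊕ -1) ⊕ (-2 ⊗ 6)) = -1

Expand innermost to outermost. Recall ⊕ takes the minimum of its arguments and ⊗ takes their sum. Working out the expression ((1 ⊕ -1) ⊕ (-2 ⊗ 6)) gives -1.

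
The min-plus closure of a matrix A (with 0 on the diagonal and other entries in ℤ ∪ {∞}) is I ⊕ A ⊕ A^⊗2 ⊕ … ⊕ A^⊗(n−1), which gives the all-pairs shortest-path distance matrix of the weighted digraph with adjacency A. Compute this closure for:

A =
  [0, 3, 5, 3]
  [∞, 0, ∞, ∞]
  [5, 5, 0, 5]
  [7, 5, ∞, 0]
Closure =
  [0, 3, 5, 3]
  [∞, 0, ∞, ∞]
  [5, 5, 0, 5]
  [7, 5, 12, 0]

This is the Floyd-Warshall all-pairs shortest-path computation. For each intermediate vertex k = 0, 1, …, 3, update dist[i][j] ← min(dist[i][j], dist[i][k] + dist[k][j]). The final matrix gives, for each (i, j), the minimum total weight of any directed path from i to j (possibly empty when i = j).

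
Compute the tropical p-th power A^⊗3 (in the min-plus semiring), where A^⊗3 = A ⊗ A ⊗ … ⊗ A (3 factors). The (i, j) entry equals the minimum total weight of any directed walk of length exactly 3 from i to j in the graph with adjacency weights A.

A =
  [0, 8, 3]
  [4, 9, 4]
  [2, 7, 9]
A^⊗3 =
  [0, 8, 3]
  [4, 12, 7]
  [2, 10, 5]

Each entry (A^⊗3)_ij equals the minimum over all length-3 walks i = v_0 → v_1 → … → v_3 = j of Σ_t A[v_t][v_{t+1}]. For example, for (i, j) = (0, 2) we minimise over 9 possible intermediate vertex sequences; the minimum is 3, attained along the walk 0 → 0 → 0 → 2.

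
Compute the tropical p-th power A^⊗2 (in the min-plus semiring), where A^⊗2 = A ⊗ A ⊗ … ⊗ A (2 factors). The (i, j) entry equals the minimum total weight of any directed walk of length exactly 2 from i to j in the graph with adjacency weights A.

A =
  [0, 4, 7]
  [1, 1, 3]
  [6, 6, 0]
A^⊗2 =
  [0, 4, 7]
  [1, 2, 3]
  [6, 6, 0]

Each entry (A^⊗2)_ij equals the minimum over all length-2 walks i = v_0 → v_1 → … → v_2 = j of Σ_t A[v_t][v_{t+1}]. For example, for (i, j) = (0, 2) we minimise over 3 possible intermediate vertex sequences; the minimum is 7, attained along the walk 0 → 0 → 2.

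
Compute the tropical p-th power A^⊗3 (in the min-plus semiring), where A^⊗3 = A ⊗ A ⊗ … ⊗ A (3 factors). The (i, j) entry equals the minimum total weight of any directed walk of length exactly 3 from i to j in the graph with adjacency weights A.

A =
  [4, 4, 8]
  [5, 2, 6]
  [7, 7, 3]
A^⊗3 =
  [11, 8, 12]
  [9, 6, 10]
  [13, 11, 9]

Each entry (A^⊗3)_ij equals the minimum over all length-3 walks i = v_0 → v_1 → … → v_3 = j of Σ_t A[v_t][v_{t+1}]. For example, for (i, j) = (0, 2) we minimise over 9 possible intermediate vertex sequences; the minimum is 12, attained along the walk 0 → 1 → 1 → 2.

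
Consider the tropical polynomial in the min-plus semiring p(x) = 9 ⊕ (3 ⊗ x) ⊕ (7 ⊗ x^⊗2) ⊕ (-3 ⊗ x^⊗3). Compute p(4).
p(4) = 7

A tropical monomial a ⊗ x^⊗i evaluates to a + i · x. Evaluating each term at x = 4:
  Term 0 contributes 9 + 0 · 4 = 9
  Term 1 contributes 3 + 1 · 4 = 7
  Term 2 contributes 7 + 2 · 4 = 15
  Term 3 contributes -3 + 3 · 4 = 9
p(4) = ⊕ of these = min[9, 7, 15, 9] = 7.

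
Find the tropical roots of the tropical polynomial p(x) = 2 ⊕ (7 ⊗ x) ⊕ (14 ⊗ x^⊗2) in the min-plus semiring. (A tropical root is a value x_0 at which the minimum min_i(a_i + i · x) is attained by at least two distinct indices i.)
Roots: {-7, -5}

Each tropical root is a break point of the lower envelope of the lines y = a_i + i · x (there are 3 lines, with slopes 0, 1, ..., 2). Only the lines that attain the minimum somewhere contribute to roots; other lines are dominated. Here the surviving (envelope) indices are i = 2, i = 1, i = 0.
Intersections between consecutive envelope lines give the roots: for adjacent envelope indices i < j the intersection is x = (a_i − a_j) / (j − i). Reading off the sorted break points: {-7, -5}.
Verification: at each break x_0, at least two indices attain the minimum of min_i(a_i + i · x_0).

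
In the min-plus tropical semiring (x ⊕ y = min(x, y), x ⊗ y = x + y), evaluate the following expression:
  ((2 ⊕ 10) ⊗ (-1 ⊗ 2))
((2 ⊕ 10) ⊗ (-1 ⊗ 2)) = 3

Expand innermost to outermost. Recall ⊕ takes the minimum of its arguments and ⊗ takes their sum. Working out the expression ((2 ⊕ 10) ⊗ (-1 ⊗ 2)) gives 3.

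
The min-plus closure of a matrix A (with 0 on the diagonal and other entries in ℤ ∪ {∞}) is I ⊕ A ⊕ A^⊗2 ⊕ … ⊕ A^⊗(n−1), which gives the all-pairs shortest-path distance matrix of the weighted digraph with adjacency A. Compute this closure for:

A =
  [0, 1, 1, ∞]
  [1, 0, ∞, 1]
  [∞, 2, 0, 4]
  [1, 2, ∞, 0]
Closure =
  [0, 1, 1, 2]
  [1, 0, 2, 1]
  [3, 2, 0, 3]
  [1, 2, 2, 0]

This is the Floyd-Warshall all-pairs shortest-path computation. For each intermediate vertex k = 0, 1, …, 3, update dist[i][j] ← min(dist[i][j], dist[i][k] + dist[k][j]). The final matrix gives, for each (i, j), the minimum total weight of any directed path from i to j (possibly empty when i = j).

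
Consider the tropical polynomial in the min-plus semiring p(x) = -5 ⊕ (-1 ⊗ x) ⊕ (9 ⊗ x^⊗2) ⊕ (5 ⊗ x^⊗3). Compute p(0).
p(0) = -5

A tropical monomial a ⊗ x^⊗i evaluates to a + i · x. Evaluating each term at x = 0:
  Term 0 contributes -5 + 0 · 0 = -5
  Term 1 contributes -1 + 1 · 0 = -1
  Term 2 contributes 9 + 2 · 0 = 9
  Term 3 contributes 5 + 3 · 0 = 5
p(0) = ⊕ of these = min[-5, -1, 9, 5] = -5.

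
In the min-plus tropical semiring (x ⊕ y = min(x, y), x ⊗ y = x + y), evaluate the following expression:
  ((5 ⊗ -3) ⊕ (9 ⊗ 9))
((5 ⊗ -3) ⊕ (9 ⊗ 9)) = 2

Expand innermost to outermost. Recall ⊕ takes the minimum of its arguments and ⊗ takes their sum. Working out the expression ((5 ⊗ -3) ⊕ (9 ⊗ 9)) gives 2.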